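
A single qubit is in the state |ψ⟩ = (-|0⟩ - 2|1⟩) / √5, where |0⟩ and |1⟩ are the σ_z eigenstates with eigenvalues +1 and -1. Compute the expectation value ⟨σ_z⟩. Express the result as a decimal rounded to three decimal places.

-0.600

⟨σ_z⟩ = |a|² - |b|² divided by |a|²+|b|², with a, b the |0⟩, |1⟩ amplitudes.
= (1 - 4)/5 = -3/5.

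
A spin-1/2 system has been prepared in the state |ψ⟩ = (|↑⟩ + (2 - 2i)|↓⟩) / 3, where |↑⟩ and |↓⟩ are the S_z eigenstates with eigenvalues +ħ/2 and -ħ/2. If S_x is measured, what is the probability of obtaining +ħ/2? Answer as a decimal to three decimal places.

|+x⟩ = (|↑⟩ + |↓⟩)/√2, so ⟨+x|ψ⟩ = (3 - 2i) / (√2·3).
P = |3 - 2i|² / 18 = 13/18.

0.722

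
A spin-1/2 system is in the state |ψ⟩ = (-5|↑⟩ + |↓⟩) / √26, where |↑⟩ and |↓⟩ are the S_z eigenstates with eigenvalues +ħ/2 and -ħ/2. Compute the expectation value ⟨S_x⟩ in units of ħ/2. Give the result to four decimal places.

⟨σ_x⟩ = 2 Re(a* b)/(|a|²+|b|²) with a = -5, b = 1.
a* b = -5, so ⟨σ_x⟩ = -10/26.
⟨S_x⟩ = (ħ/2)·⟨σ_x⟩.

-0.3846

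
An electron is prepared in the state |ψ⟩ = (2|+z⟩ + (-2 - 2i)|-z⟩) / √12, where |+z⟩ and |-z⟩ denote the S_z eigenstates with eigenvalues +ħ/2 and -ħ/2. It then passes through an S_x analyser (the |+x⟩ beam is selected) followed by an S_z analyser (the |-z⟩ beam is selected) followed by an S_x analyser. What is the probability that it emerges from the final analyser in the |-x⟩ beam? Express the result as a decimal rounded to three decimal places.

First analyser (S_x): P(|+x⟩) = |⟨+x|ψ⟩|² = 4/24.
After stage 1 the state is |+x⟩; P(|-z⟩) = |⟨-z|+x⟩|² = 1/2.
After stage 2 the state is |-z⟩; P(|-x⟩) = |⟨-x|-z⟩|² = 1/2.
Joint probability = 4/24 × 1/2 × 1/2 = 0.042.

0.042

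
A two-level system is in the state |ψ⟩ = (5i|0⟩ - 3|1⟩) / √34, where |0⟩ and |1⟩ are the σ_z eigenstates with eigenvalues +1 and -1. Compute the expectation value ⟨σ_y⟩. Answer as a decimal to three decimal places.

⟨σ_y⟩ = 2 Im(a* b)/(|a|²+|b|²) with a = 5i, b = -3.
a* b = 15i, so ⟨σ_y⟩ = 30/34.

0.882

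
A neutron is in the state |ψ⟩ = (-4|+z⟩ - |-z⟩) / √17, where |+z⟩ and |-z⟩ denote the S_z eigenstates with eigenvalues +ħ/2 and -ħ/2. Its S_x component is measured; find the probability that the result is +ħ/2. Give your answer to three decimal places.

|+x⟩ = (|+z⟩ + |-z⟩)/√2, so ⟨+x|ψ⟩ = (-5) / (√2·√17).
P = |-5|² / 34 = 25/34.

0.735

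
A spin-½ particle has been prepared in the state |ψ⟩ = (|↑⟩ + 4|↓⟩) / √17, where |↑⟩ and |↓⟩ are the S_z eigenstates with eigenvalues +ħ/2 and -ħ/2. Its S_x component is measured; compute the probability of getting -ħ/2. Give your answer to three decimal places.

|-x⟩ = (|↑⟩ - |↓⟩)/√2, so ⟨-x|ψ⟩ = (-3) / (√2·√17).
P = |-3|² / 34 = 9/34.

0.265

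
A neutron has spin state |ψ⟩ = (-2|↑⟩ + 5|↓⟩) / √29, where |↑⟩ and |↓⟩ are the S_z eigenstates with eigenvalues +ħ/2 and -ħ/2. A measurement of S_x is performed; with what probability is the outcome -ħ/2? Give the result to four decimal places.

0.8448

|-x⟩ = (|↑⟩ - |↓⟩)/√2, so ⟨-x|ψ⟩ = (-7) / (√2·√29).
P = |-7|² / 58 = 49/58.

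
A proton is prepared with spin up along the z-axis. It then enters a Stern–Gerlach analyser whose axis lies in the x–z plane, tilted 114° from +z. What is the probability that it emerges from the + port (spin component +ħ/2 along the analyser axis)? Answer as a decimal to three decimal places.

0.297

For spin-½, the probability of finding spin-up along an axis at angle θ to the initial spin direction is cos²(θ/2); spin-down is sin²(θ/2).
θ = 114°, so P = cos²(57°) ≈ 0.297.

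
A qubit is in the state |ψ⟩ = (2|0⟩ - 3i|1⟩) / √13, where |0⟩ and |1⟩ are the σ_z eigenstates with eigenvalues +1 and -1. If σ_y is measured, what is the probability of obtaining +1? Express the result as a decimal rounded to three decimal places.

|+y⟩ = (|0⟩ + i|1⟩)/√2, so ⟨+y|ψ⟩ = (-1) / (√2·√13).
P = |-1|² / 26 = 1/26.

0.038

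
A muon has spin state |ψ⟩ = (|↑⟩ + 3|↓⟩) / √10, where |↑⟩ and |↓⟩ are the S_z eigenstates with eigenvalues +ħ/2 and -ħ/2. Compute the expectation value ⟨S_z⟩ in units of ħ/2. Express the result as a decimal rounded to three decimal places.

⟨σ_z⟩ = |a|² - |b|² divided by |a|²+|b|², with a, b the |↑⟩, |↓⟩ amplitudes.
= (1 - 9)/10 = -8/10.
⟨S_z⟩ = (ħ/2)·⟨σ_z⟩.

-0.800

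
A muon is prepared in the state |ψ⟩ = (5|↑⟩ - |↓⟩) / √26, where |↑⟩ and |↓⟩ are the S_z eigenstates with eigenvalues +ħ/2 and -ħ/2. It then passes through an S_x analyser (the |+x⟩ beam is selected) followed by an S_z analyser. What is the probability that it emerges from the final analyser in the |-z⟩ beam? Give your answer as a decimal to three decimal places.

0.154

First analyser (S_x): P(|+x⟩) = |⟨+x|ψ⟩|² = 16/52.
After stage 1 the state is |+x⟩; P(|-z⟩) = |⟨-z|+x⟩|² = 1/2.
Joint probability = 16/52 × 1/2 = 0.154.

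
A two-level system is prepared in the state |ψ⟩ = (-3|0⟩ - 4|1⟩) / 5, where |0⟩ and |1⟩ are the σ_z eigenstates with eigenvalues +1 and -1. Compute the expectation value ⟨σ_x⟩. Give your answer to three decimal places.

⟨σ_x⟩ = 2 Re(a* b)/(|a|²+|b|²) with a = -3, b = -4.
a* b = 12, so ⟨σ_x⟩ = 24/25.

0.960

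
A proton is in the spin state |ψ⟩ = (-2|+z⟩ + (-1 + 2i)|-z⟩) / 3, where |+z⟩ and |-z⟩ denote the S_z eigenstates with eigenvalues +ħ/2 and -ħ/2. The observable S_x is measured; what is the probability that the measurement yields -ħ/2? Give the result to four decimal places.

|-x⟩ = (|+z⟩ - |-z⟩)/√2, so ⟨-x|ψ⟩ = (-1 - 2i) / (√2·3).
P = |-1 - 2i|² / 18 = 5/18.

0.2778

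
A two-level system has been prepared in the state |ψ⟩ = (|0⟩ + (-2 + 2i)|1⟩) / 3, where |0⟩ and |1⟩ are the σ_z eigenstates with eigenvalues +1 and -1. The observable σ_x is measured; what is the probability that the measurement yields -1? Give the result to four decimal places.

0.7222

|-x⟩ = (|0⟩ - |1⟩)/√2, so ⟨-x|ψ⟩ = (3 - 2i) / (√2·3).
P = |3 - 2i|² / 18 = 13/18.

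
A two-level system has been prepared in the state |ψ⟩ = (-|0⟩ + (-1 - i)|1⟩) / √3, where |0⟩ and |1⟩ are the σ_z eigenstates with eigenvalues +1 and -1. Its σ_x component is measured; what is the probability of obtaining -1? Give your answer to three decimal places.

|-x⟩ = (|0⟩ - |1⟩)/√2, so ⟨-x|ψ⟩ = (i) / (√2·√3).
P = |i|² / 6 = 1/6.

0.167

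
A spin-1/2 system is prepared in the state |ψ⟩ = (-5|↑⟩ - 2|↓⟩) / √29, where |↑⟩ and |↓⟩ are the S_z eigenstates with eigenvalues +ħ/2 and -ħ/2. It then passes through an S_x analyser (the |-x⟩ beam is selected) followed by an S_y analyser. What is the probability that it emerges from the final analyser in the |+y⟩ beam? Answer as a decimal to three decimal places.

0.078

First analyser (S_x): P(|-x⟩) = |⟨-x|ψ⟩|² = 9/58.
After stage 1 the state is |-x⟩; P(|+y⟩) = |⟨+y|-x⟩|² = 1/2.
Joint probability = 9/58 × 1/2 = 0.078.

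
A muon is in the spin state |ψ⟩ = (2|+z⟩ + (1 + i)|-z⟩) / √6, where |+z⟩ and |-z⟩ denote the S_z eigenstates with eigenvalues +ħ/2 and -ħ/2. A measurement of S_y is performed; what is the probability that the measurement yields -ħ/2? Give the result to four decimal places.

0.1667

|-y⟩ = (|+z⟩ - i|-z⟩)/√2, so ⟨-y|ψ⟩ = (1 + i) / (√2·√6).
P = |1 + i|² / 12 = 2/12.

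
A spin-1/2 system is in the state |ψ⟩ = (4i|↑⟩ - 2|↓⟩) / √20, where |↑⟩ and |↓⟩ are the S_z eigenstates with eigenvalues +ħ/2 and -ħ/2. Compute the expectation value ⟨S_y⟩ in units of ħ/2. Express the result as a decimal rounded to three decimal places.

0.800

⟨σ_y⟩ = 2 Im(a* b)/(|a|²+|b|²) with a = 4i, b = -2.
a* b = 8i, so ⟨σ_y⟩ = 16/20.
⟨S_y⟩ = (ħ/2)·⟨σ_y⟩.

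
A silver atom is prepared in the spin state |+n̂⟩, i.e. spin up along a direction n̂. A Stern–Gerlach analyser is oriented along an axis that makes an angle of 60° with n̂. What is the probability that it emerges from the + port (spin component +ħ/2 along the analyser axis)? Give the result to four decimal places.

For spin-½, the probability of finding spin-up along an axis at angle θ to the initial spin direction is cos²(θ/2); spin-down is sin²(θ/2).
θ = 60°, so P = cos²(30°) ≈ 0.7500.

0.7500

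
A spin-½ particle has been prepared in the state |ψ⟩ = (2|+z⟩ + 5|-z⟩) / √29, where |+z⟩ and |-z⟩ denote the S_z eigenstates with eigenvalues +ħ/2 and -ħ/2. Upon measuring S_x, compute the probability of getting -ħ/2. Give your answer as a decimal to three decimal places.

0.155

|-x⟩ = (|+z⟩ - |-z⟩)/√2, so ⟨-x|ψ⟩ = (-3) / (√2·√29).
P = |-3|² / 58 = 9/58.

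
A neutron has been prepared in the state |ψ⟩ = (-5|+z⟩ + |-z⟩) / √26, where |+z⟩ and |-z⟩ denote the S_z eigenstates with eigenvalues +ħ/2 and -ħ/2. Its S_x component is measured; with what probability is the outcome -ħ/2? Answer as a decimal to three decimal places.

0.692

|-x⟩ = (|+z⟩ - |-z⟩)/√2, so ⟨-x|ψ⟩ = (-6) / (√2·√26).
P = |-6|² / 52 = 36/52.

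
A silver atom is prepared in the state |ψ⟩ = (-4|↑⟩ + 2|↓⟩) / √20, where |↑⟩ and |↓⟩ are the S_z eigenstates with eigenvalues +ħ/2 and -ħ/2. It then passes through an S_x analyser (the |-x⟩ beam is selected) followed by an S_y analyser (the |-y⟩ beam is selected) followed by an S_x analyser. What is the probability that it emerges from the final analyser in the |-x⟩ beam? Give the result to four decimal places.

First analyser (S_x): P(|-x⟩) = |⟨-x|ψ⟩|² = 36/40.
After stage 1 the state is |-x⟩; P(|-y⟩) = |⟨-y|-x⟩|² = 1/2.
After stage 2 the state is |-y⟩; P(|-x⟩) = |⟨-x|-y⟩|² = 1/2.
Joint probability = 36/40 × 1/2 × 1/2 = 0.2250.

0.2250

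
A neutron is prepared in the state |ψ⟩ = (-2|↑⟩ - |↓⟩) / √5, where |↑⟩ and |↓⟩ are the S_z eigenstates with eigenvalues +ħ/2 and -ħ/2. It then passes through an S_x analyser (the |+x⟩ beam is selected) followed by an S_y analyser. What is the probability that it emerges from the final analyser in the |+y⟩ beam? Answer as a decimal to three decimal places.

0.450

First analyser (S_x): P(|+x⟩) = |⟨+x|ψ⟩|² = 9/10.
After stage 1 the state is |+x⟩; P(|+y⟩) = |⟨+y|+x⟩|² = 1/2.
Joint probability = 9/10 × 1/2 = 0.450.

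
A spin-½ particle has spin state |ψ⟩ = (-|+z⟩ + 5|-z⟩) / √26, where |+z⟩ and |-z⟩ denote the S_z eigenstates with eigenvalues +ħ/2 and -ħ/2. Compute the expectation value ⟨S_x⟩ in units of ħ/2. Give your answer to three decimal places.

⟨σ_x⟩ = 2 Re(a* b)/(|a|²+|b|²) with a = -1, b = 5.
a* b = -5, so ⟨σ_x⟩ = -10/26.
⟨S_x⟩ = (ħ/2)·⟨σ_x⟩.

-0.385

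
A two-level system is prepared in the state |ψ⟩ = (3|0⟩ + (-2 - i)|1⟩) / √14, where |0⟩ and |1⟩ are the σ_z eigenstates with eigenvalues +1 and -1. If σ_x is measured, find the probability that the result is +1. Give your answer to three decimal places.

0.071

|+x⟩ = (|0⟩ + |1⟩)/√2, so ⟨+x|ψ⟩ = (1 - i) / (√2·√14).
P = |1 - i|² / 28 = 2/28.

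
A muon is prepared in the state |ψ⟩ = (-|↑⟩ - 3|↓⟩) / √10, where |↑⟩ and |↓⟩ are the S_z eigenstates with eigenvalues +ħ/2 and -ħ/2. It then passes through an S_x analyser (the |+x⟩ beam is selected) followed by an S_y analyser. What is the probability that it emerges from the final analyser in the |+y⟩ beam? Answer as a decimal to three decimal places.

0.400

First analyser (S_x): P(|+x⟩) = |⟨+x|ψ⟩|² = 16/20.
After stage 1 the state is |+x⟩; P(|+y⟩) = |⟨+y|+x⟩|² = 1/2.
Joint probability = 16/20 × 1/2 = 0.400.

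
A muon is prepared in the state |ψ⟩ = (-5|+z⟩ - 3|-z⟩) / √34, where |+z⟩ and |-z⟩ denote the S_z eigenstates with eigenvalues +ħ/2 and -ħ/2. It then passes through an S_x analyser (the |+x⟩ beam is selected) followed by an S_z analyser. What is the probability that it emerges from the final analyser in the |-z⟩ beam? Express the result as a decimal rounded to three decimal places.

First analyser (S_x): P(|+x⟩) = |⟨+x|ψ⟩|² = 64/68.
After stage 1 the state is |+x⟩; P(|-z⟩) = |⟨-z|+x⟩|² = 1/2.
Joint probability = 64/68 × 1/2 = 0.471.

0.471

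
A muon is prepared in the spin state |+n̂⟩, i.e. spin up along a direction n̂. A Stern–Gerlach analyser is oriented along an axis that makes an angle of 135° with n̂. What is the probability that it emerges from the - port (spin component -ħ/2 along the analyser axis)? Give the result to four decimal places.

For spin-½, the probability of finding spin-up along an axis at angle θ to the initial spin direction is cos²(θ/2); spin-down is sin²(θ/2).
θ = 135°, so P = sin²(67.5°) ≈ 0.8536.

0.8536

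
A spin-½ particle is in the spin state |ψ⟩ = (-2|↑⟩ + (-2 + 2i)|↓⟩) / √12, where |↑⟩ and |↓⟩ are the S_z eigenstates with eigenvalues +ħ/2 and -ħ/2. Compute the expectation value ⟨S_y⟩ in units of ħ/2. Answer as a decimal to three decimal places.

⟨σ_y⟩ = 2 Im(a* b)/(|a|²+|b|²) with a = -2, b = (-2 + 2i).
a* b = (4 - 4i), so ⟨σ_y⟩ = -8/12.
⟨S_y⟩ = (ħ/2)·⟨σ_y⟩.

-0.667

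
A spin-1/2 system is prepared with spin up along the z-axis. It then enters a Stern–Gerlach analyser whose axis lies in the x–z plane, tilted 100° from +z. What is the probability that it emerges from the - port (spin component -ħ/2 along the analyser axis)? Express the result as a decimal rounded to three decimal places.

0.587

For spin-½, the probability of finding spin-up along an axis at angle θ to the initial spin direction is cos²(θ/2); spin-down is sin²(θ/2).
θ = 100°, so P = sin²(50°) ≈ 0.587.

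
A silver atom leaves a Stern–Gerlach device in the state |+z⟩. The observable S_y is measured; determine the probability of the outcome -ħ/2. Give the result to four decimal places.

In the S_z basis, |+z⟩ = |↑⟩ and |-y⟩ = (|↑⟩ - i|↓⟩)/√2.
|⟨-y|+z⟩|² = 1/2.

0.5000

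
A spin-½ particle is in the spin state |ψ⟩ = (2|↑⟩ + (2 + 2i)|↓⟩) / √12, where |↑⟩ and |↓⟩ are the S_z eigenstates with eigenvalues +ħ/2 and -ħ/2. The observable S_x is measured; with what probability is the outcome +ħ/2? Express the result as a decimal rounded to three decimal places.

0.833

|+x⟩ = (|↑⟩ + |↓⟩)/√2, so ⟨+x|ψ⟩ = (4 + 2i) / (√2·√12).
P = |4 + 2i|² / 24 = 20/24.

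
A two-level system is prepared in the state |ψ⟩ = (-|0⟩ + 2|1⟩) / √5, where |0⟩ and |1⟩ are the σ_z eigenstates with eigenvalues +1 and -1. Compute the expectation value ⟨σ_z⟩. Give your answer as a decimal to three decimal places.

-0.600

⟨σ_z⟩ = |a|² - |b|² divided by |a|²+|b|², with a, b the |0⟩, |1⟩ amplitudes.
= (1 - 4)/5 = -3/5.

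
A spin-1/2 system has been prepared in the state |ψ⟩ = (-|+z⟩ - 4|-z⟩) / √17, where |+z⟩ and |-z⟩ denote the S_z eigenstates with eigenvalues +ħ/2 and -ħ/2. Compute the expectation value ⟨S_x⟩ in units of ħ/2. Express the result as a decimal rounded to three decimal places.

⟨σ_x⟩ = 2 Re(a* b)/(|a|²+|b|²) with a = -1, b = -4.
a* b = 4, so ⟨σ_x⟩ = 8/17.
⟨S_x⟩ = (ħ/2)·⟨σ_x⟩.

0.471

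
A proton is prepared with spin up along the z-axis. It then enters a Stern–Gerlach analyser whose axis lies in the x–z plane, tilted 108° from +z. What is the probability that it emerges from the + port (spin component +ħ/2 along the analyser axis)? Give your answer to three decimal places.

For spin-½, the probability of finding spin-up along an axis at angle θ to the initial spin direction is cos²(θ/2); spin-down is sin²(θ/2).
θ = 108°, so P = cos²(54°) ≈ 0.345.

0.345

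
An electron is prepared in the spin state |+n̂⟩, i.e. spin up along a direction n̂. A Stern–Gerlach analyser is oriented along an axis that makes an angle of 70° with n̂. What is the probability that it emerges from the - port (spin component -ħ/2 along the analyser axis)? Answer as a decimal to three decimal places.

For spin-½, the probability of finding spin-up along an axis at angle θ to the initial spin direction is cos²(θ/2); spin-down is sin²(θ/2).
θ = 70°, so P = sin²(35°) ≈ 0.329.

0.329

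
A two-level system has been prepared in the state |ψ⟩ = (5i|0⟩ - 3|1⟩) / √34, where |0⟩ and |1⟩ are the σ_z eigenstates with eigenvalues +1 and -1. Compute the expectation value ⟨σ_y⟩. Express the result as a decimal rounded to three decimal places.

⟨σ_y⟩ = 2 Im(a* b)/(|a|²+|b|²) with a = 5i, b = -3.
a* b = 15i, so ⟨σ_y⟩ = 30/34.

0.882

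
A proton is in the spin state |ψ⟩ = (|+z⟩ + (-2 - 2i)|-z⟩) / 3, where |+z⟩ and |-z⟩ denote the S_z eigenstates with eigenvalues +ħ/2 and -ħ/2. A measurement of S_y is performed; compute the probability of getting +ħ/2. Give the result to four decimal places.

|+y⟩ = (|+z⟩ + i|-z⟩)/√2, so ⟨+y|ψ⟩ = (-1 + 2i) / (√2·3).
P = |-1 + 2i|² / 18 = 5/18.

0.2778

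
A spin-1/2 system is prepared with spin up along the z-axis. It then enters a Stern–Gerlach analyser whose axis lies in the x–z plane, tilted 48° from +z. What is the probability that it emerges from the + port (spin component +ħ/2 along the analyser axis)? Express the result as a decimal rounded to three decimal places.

For spin-½, the probability of finding spin-up along an axis at angle θ to the initial spin direction is cos²(θ/2); spin-down is sin²(θ/2).
θ = 48°, so P = cos²(24°) ≈ 0.835.

0.835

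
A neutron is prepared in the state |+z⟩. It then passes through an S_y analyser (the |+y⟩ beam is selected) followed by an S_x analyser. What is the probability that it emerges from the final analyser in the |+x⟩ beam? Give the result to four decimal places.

First analyser (S_y): from |+z⟩, P(|+y⟩) = 1/2.
After stage 1 the state is |+y⟩; P(|+x⟩) = |⟨+x|+y⟩|² = 1/2.
Joint probability = 1/2 × 1/2 = 0.2500.

0.2500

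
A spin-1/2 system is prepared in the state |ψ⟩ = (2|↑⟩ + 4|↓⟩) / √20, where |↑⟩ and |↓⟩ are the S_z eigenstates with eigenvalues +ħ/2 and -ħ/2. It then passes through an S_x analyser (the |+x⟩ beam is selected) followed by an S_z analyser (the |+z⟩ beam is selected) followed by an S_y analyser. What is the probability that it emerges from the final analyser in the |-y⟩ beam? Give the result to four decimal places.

0.2250

First analyser (S_x): P(|+x⟩) = |⟨+x|ψ⟩|² = 36/40.
After stage 1 the state is |+x⟩; P(|+z⟩) = |⟨+z|+x⟩|² = 1/2.
After stage 2 the state is |+z⟩; P(|-y⟩) = |⟨-y|+z⟩|² = 1/2.
Joint probability = 36/40 × 1/2 × 1/2 = 0.2250.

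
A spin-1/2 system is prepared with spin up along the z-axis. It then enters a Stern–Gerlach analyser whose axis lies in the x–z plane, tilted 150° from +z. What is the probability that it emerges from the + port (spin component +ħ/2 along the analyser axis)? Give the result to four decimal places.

For spin-½, the probability of finding spin-up along an axis at angle θ to the initial spin direction is cos²(θ/2); spin-down is sin²(θ/2).
θ = 150°, so P = cos²(75°) ≈ 0.0670.

0.0670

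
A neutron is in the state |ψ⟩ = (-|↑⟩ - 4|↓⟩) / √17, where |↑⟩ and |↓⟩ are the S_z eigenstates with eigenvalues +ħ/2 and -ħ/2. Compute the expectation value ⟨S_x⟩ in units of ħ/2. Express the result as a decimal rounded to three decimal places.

0.471

⟨σ_x⟩ = 2 Re(a* b)/(|a|²+|b|²) with a = -1, b = -4.
a* b = 4, so ⟨σ_x⟩ = 8/17.
⟨S_x⟩ = (ħ/2)·⟨σ_x⟩.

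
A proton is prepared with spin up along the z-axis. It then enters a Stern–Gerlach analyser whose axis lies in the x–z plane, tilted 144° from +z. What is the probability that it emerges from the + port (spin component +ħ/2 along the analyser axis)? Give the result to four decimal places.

0.0955

For spin-½, the probability of finding spin-up along an axis at angle θ to the initial spin direction is cos²(θ/2); spin-down is sin²(θ/2).
θ = 144°, so P = cos²(72°) ≈ 0.0955.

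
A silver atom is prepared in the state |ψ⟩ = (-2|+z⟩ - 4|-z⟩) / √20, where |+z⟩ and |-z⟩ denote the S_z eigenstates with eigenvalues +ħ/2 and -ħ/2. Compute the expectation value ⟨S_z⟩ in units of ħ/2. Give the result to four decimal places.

-0.6000

⟨σ_z⟩ = |a|² - |b|² divided by |a|²+|b|², with a, b the |+z⟩, |-z⟩ amplitudes.
= (4 - 16)/20 = -12/20.
⟨S_z⟩ = (ħ/2)·⟨σ_z⟩.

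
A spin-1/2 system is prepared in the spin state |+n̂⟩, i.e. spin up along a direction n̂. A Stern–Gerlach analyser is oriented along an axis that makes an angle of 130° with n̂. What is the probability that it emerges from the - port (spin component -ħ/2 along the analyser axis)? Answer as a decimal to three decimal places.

0.821

For spin-½, the probability of finding spin-up along an axis at angle θ to the initial spin direction is cos²(θ/2); spin-down is sin²(θ/2).
θ = 130°, so P = sin²(65°) ≈ 0.821.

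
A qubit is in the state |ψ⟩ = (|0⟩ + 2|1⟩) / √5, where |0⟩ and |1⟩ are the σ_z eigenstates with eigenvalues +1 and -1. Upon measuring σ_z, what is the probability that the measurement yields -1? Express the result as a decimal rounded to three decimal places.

The -1 outcome corresponds to |1⟩. Its amplitude in |ψ⟩ is 2/√5.
P = |2|² / 5 = 4/5.

0.800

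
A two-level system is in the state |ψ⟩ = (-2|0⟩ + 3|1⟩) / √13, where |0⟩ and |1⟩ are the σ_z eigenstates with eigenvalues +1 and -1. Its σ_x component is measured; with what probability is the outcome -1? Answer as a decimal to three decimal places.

0.962

|-x⟩ = (|0⟩ - |1⟩)/√2, so ⟨-x|ψ⟩ = (-5) / (√2·√13).
P = |-5|² / 26 = 25/26.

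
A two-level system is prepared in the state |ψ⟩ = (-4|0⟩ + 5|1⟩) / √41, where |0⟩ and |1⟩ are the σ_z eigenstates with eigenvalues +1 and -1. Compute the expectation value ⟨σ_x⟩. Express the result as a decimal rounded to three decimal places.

-0.976

⟨σ_x⟩ = 2 Re(a* b)/(|a|²+|b|²) with a = -4, b = 5.
a* b = -20, so ⟨σ_x⟩ = -40/41.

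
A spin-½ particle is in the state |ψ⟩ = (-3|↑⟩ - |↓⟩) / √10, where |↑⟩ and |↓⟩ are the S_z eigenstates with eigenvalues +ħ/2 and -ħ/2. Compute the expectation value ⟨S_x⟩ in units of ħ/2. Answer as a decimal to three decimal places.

0.600

⟨σ_x⟩ = 2 Re(a* b)/(|a|²+|b|²) with a = -3, b = -1.
a* b = 3, so ⟨σ_x⟩ = 6/10.
⟨S_x⟩ = (ħ/2)·⟨σ_x⟩.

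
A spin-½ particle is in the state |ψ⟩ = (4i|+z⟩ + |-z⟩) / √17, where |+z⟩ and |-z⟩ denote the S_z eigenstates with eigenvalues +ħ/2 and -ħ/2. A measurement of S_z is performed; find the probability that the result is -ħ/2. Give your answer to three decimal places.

The -ħ/2 outcome corresponds to |-z⟩. Its amplitude in |ψ⟩ is 1/√17.
P = |1|² / 17 = 1/17.

0.059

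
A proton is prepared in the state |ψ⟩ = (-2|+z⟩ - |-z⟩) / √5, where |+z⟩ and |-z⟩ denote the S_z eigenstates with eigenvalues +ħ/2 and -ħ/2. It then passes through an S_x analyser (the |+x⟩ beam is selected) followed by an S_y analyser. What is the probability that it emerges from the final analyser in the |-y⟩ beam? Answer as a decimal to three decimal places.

0.450

First analyser (S_x): P(|+x⟩) = |⟨+x|ψ⟩|² = 9/10.
After stage 1 the state is |+x⟩; P(|-y⟩) = |⟨-y|+x⟩|² = 1/2.
Joint probability = 9/10 × 1/2 = 0.450.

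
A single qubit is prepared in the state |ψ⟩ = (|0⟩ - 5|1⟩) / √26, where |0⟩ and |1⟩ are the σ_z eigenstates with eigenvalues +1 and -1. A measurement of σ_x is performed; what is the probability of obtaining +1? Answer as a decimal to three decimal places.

0.308

|+x⟩ = (|0⟩ + |1⟩)/√2, so ⟨+x|ψ⟩ = (-4) / (√2·√26).
P = |-4|² / 52 = 16/52.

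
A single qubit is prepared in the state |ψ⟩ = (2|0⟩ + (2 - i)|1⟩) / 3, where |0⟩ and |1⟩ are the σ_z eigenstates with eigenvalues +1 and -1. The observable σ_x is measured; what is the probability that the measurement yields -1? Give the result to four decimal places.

0.0556

|-x⟩ = (|0⟩ - |1⟩)/√2, so ⟨-x|ψ⟩ = (i) / (√2·3).
P = |i|² / 18 = 1/18.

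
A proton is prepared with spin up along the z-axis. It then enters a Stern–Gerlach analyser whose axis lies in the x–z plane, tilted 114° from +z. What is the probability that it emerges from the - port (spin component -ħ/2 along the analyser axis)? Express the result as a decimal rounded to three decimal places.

For spin-½, the probability of finding spin-up along an axis at angle θ to the initial spin direction is cos²(θ/2); spin-down is sin²(θ/2).
θ = 114°, so P = sin²(57°) ≈ 0.703.

0.703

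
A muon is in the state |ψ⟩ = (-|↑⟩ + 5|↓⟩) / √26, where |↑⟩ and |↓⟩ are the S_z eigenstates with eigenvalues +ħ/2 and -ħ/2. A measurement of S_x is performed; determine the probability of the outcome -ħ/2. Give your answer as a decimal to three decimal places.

|-x⟩ = (|↑⟩ - |↓⟩)/√2, so ⟨-x|ψ⟩ = (-6) / (√2·√26).
P = |-6|² / 52 = 36/52.

0.692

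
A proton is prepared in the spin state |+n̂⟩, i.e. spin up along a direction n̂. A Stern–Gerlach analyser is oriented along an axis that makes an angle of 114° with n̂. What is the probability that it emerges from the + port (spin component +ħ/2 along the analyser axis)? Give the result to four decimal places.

0.2966

For spin-½, the probability of finding spin-up along an axis at angle θ to the initial spin direction is cos²(θ/2); spin-down is sin²(θ/2).
θ = 114°, so P = cos²(57°) ≈ 0.2966.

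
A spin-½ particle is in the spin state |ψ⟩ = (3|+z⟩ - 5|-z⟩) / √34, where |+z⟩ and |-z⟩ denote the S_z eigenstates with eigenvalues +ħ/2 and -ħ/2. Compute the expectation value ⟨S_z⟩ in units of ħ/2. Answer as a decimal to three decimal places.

-0.471

⟨σ_z⟩ = |a|² - |b|² divided by |a|²+|b|², with a, b the |+z⟩, |-z⟩ amplitudes.
= (9 - 25)/34 = -16/34.
⟨S_z⟩ = (ħ/2)·⟨σ_z⟩.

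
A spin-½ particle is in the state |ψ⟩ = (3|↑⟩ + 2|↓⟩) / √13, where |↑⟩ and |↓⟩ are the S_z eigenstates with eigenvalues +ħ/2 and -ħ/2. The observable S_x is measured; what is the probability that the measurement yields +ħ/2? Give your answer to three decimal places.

0.962

|+x⟩ = (|↑⟩ + |↓⟩)/√2, so ⟨+x|ψ⟩ = (5) / (√2·√13).
P = |5|² / 26 = 25/26.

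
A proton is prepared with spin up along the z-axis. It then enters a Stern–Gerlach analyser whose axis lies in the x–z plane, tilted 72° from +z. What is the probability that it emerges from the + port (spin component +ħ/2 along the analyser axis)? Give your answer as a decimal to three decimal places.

For spin-½, the probability of finding spin-up along an axis at angle θ to the initial spin direction is cos²(θ/2); spin-down is sin²(θ/2).
θ = 72°, so P = cos²(36°) ≈ 0.655.

0.655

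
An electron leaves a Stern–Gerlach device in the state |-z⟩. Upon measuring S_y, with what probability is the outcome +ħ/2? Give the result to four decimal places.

0.5000

In the S_z basis, |-z⟩ = |↓⟩ and |+y⟩ = (|↑⟩ + i|↓⟩)/√2.
|⟨+y|-z⟩|² = 1/2.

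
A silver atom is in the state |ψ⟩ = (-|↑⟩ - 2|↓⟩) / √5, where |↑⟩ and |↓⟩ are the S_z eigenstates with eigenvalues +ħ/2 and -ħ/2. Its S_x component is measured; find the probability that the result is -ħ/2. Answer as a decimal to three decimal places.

|-x⟩ = (|↑⟩ - |↓⟩)/√2, so ⟨-x|ψ⟩ = (1) / (√2·√5).
P = |1|² / 10 = 1/10.

0.100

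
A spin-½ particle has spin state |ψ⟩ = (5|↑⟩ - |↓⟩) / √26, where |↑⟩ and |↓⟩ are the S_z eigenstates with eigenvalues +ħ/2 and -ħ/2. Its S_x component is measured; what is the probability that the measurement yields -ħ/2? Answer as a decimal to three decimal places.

0.692

|-x⟩ = (|↑⟩ - |↓⟩)/√2, so ⟨-x|ψ⟩ = (6) / (√2·√26).
P = |6|² / 52 = 36/52.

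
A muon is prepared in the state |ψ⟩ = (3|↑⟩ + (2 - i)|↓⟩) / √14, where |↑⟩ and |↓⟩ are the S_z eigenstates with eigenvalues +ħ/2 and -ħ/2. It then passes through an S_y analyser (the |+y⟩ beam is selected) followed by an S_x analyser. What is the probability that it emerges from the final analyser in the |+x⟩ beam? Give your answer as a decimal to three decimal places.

First analyser (S_y): P(|+y⟩) = |⟨+y|ψ⟩|² = 8/28.
After stage 1 the state is |+y⟩; P(|+x⟩) = |⟨+x|+y⟩|² = 1/2.
Joint probability = 8/28 × 1/2 = 0.143.

0.143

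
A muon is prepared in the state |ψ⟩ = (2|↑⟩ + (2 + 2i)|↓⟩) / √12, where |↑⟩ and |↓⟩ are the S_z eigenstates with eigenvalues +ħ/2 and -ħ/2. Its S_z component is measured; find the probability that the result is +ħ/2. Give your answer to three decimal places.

0.333

The +ħ/2 outcome corresponds to |↑⟩. Its amplitude in |ψ⟩ is 2/√12.
P = |2|² / 12 = 4/12.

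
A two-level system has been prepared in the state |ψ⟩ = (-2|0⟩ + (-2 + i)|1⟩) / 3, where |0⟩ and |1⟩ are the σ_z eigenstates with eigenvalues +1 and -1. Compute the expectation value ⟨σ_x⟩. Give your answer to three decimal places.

0.889

⟨σ_x⟩ = 2 Re(a* b)/(|a|²+|b|²) with a = -2, b = (-2 + i).
a* b = (4 - 2i), so ⟨σ_x⟩ = 8/9.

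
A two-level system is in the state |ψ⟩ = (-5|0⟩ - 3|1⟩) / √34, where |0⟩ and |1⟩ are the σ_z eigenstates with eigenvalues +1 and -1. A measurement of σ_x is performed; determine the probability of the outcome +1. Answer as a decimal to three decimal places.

0.941

|+x⟩ = (|0⟩ + |1⟩)/√2, so ⟨+x|ψ⟩ = (-8) / (√2·√34).
P = |-8|² / 68 = 64/68.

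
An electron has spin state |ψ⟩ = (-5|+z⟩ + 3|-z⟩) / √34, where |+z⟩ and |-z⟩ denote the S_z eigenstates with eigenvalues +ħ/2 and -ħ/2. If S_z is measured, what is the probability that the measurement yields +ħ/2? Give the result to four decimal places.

The +ħ/2 outcome corresponds to |+z⟩. Its amplitude in |ψ⟩ is -5/√34.
P = |-5|² / 34 = 25/34.

0.7353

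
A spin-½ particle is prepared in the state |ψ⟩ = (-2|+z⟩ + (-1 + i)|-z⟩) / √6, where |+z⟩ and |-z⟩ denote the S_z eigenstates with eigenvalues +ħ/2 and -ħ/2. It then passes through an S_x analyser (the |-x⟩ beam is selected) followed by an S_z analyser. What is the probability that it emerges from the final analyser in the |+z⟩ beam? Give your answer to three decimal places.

First analyser (S_x): P(|-x⟩) = |⟨-x|ψ⟩|² = 2/12.
After stage 1 the state is |-x⟩; P(|+z⟩) = |⟨+z|-x⟩|² = 1/2.
Joint probability = 2/12 × 1/2 = 0.083.

0.083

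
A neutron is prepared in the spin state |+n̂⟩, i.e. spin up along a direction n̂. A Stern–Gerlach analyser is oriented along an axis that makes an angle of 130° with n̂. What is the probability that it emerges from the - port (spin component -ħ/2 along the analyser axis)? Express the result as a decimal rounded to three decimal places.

For spin-½, the probability of finding spin-up along an axis at angle θ to the initial spin direction is cos²(θ/2); spin-down is sin²(θ/2).
θ = 130°, so P = sin²(65°) ≈ 0.821.

0.821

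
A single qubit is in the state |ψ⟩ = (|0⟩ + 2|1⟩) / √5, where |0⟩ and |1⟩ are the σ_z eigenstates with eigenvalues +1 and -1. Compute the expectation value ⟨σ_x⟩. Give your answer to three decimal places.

0.800

⟨σ_x⟩ = 2 Re(a* b)/(|a|²+|b|²) with a = 1, b = 2.
a* b = 2, so ⟨σ_x⟩ = 4/5.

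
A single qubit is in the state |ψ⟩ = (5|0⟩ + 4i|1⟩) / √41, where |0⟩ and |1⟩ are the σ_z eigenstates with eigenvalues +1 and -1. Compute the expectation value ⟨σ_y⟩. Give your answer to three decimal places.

⟨σ_y⟩ = 2 Im(a* b)/(|a|²+|b|²) with a = 5, b = 4i.
a* b = 20i, so ⟨σ_y⟩ = 40/41.

0.976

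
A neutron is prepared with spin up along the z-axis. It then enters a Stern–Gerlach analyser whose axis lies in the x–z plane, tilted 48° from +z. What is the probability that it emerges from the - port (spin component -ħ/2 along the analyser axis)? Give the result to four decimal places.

For spin-½, the probability of finding spin-up along an axis at angle θ to the initial spin direction is cos²(θ/2); spin-down is sin²(θ/2).
θ = 48°, so P = sin²(24°) ≈ 0.1654.

0.1654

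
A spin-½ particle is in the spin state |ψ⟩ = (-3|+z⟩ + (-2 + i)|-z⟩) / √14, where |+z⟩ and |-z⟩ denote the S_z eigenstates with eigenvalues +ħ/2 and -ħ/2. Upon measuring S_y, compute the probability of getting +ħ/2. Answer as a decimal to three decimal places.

0.286

|+y⟩ = (|+z⟩ + i|-z⟩)/√2, so ⟨+y|ψ⟩ = (-2 + 2i) / (√2·√14).
P = |-2 + 2i|² / 28 = 8/28.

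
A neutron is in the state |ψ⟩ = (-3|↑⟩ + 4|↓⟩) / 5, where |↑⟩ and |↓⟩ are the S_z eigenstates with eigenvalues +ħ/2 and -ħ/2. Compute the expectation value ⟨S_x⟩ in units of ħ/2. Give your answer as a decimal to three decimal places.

-0.960

⟨σ_x⟩ = 2 Re(a* b)/(|a|²+|b|²) with a = -3, b = 4.
a* b = -12, so ⟨σ_x⟩ = -24/25.
⟨S_x⟩ = (ħ/2)·⟨σ_x⟩.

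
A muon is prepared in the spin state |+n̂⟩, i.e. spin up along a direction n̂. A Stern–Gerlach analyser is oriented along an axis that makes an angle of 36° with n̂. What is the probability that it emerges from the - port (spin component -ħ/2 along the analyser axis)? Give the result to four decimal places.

For spin-½, the probability of finding spin-up along an axis at angle θ to the initial spin direction is cos²(θ/2); spin-down is sin²(θ/2).
θ = 36°, so P = sin²(18°) ≈ 0.0955.

0.0955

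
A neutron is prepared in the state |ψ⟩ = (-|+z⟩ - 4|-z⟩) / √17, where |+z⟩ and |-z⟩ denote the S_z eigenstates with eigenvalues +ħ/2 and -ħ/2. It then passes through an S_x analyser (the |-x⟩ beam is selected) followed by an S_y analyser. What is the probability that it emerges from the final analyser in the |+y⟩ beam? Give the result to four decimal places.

0.1324

First analyser (S_x): P(|-x⟩) = |⟨-x|ψ⟩|² = 9/34.
After stage 1 the state is |-x⟩; P(|+y⟩) = |⟨+y|-x⟩|² = 1/2.
Joint probability = 9/34 × 1/2 = 0.1324.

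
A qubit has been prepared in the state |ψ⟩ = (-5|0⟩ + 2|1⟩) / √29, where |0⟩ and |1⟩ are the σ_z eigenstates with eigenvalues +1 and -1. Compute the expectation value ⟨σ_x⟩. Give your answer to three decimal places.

-0.690

⟨σ_x⟩ = 2 Re(a* b)/(|a|²+|b|²) with a = -5, b = 2.
a* b = -10, so ⟨σ_x⟩ = -20/29.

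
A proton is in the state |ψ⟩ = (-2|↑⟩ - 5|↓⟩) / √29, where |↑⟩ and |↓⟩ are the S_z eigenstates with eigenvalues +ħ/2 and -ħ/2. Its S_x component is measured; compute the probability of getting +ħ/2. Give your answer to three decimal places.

0.845

|+x⟩ = (|↑⟩ + |↓⟩)/√2, so ⟨+x|ψ⟩ = (-7) / (√2·√29).
P = |-7|² / 58 = 49/58.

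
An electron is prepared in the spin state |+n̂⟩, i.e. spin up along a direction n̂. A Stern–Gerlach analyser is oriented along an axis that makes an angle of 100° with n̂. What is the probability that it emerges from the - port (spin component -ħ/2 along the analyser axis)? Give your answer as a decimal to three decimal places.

For spin-½, the probability of finding spin-up along an axis at angle θ to the initial spin direction is cos²(θ/2); spin-down is sin²(θ/2).
θ = 100°, so P = sin²(50°) ≈ 0.587.

0.587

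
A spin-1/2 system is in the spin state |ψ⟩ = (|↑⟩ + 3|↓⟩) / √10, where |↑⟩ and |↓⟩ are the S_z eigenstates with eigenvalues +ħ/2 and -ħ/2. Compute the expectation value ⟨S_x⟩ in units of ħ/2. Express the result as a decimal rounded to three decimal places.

0.600

⟨σ_x⟩ = 2 Re(a* b)/(|a|²+|b|²) with a = 1, b = 3.
a* b = 3, so ⟨σ_x⟩ = 6/10.
⟨S_x⟩ = (ħ/2)·⟨σ_x⟩.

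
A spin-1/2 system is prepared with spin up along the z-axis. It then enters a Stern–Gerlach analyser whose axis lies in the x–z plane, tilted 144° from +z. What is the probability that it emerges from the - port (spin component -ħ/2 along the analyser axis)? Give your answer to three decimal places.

For spin-½, the probability of finding spin-up along an axis at angle θ to the initial spin direction is cos²(θ/2); spin-down is sin²(θ/2).
θ = 144°, so P = sin²(72°) ≈ 0.905.

0.905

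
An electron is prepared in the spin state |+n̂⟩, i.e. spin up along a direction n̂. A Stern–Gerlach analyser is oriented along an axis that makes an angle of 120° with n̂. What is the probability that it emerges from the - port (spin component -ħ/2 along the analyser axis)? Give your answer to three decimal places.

0.750

For spin-½, the probability of finding spin-up along an axis at angle θ to the initial spin direction is cos²(θ/2); spin-down is sin²(θ/2).
θ = 120°, so P = sin²(60°) ≈ 0.750.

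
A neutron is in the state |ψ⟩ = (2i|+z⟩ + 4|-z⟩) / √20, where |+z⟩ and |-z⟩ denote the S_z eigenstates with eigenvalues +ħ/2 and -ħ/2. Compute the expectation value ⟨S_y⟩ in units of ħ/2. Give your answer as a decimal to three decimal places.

⟨σ_y⟩ = 2 Im(a* b)/(|a|²+|b|²) with a = 2i, b = 4.
a* b = -8i, so ⟨σ_y⟩ = -16/20.
⟨S_y⟩ = (ħ/2)·⟨σ_y⟩.

-0.800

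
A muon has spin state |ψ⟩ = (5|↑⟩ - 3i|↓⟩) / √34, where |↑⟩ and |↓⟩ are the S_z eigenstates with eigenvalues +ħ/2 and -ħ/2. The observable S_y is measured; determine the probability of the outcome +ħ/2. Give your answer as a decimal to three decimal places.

|+y⟩ = (|↑⟩ + i|↓⟩)/√2, so ⟨+y|ψ⟩ = (2) / (√2·√34).
P = |2|² / 68 = 4/68.

0.059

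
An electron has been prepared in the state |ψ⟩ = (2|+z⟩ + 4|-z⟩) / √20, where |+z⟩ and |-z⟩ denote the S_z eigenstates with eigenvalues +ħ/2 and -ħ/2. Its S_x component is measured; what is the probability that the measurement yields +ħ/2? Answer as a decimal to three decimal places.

|+x⟩ = (|+z⟩ + |-z⟩)/√2, so ⟨+x|ψ⟩ = (6) / (√2·√20).
P = |6|² / 40 = 36/40.

0.900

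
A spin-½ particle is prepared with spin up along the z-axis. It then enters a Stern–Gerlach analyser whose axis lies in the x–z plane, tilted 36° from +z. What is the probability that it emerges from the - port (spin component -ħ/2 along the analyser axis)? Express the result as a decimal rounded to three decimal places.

For spin-½, the probability of finding spin-up along an axis at angle θ to the initial spin direction is cos²(θ/2); spin-down is sin²(θ/2).
θ = 36°, so P = sin²(18°) ≈ 0.095.

0.095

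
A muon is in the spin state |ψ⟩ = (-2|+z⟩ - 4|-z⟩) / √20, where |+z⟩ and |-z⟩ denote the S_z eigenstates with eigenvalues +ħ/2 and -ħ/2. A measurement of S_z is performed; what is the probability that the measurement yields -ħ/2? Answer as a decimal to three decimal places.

The -ħ/2 outcome corresponds to |-z⟩. Its amplitude in |ψ⟩ is -4/√20.
P = |-4|² / 20 = 16/20.

0.800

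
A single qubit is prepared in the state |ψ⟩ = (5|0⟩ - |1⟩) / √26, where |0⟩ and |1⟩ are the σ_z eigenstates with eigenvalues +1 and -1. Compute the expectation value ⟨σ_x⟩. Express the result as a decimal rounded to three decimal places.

⟨σ_x⟩ = 2 Re(a* b)/(|a|²+|b|²) with a = 5, b = -1.
a* b = -5, so ⟨σ_x⟩ = -10/26.

-0.385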